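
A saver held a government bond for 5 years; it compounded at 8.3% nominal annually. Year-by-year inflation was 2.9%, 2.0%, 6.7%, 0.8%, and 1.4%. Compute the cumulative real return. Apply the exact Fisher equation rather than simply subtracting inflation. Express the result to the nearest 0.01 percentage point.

30.16%

Cumulative inflation factor: 1.029 × 1.020 × 1.067 × 1.008 × 1.014 ≈ 1.14467.
Nominal growth factor: 1.48985. Real growth factor = 1.48985 / 1.14467 ≈ 1.30156.
Total real return ≈ 30.1559%.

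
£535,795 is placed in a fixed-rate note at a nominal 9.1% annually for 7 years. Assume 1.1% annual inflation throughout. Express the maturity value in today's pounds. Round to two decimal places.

£913,090.49

Nominal value at maturity: £535,795 × (1 + 9.1%)^7 ≈ £985,761.63.
Price-level factor over 7 years: (1 + 1.1%)^7 ≈ 1.0795881008.
Dividing the nominal maturity value by the price-level factor gives the value in today's money.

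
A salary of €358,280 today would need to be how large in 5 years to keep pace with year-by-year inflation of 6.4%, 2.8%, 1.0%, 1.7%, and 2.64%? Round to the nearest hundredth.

€413,158.11

Cumulative price-level factor: 1.064 × 1.028 × 1.010 × 1.017 × 1.0264 ≈ 1.1531710013.
Multiplying €358,280 by the price-level factor gives the future nominal sum.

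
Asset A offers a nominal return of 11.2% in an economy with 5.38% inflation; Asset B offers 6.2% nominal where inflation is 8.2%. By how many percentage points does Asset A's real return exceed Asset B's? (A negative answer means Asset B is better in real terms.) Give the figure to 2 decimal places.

7.37

Asset A real return: 1.112/1.0538 − 1 = 5.523%.
Asset B real return: 1.062/1.082 − 1 = -1.848%.
Difference: 5.523 − (-1.848) = 7.371 pp.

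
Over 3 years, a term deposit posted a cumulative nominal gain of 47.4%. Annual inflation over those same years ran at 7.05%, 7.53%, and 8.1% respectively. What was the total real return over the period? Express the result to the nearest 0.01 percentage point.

18.46%

Cumulative inflation factor: 1.0705 × 1.0753 × 1.081 ≈ 1.24435.
Nominal growth factor: 1.47400. Real growth factor = 1.47400 / 1.24435 ≈ 1.18456.
Total real return ≈ 18.4556%.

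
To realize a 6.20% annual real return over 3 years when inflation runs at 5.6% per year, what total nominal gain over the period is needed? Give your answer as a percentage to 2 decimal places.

41.05%

Required annual nominal rate: (1+6.20%)(1+5.6%) − 1 = 12.1472%.
Cumulative over 3 years: (1 + 0.121472)^3 − 1 ≈ 0.41047.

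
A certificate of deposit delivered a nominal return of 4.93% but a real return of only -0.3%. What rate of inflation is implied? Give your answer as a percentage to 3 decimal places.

From (1+r_nom) = (1+r_real)(1+π), we get 1+π = (1 + 4.93%)/(1 − 0.3%) = 1.0493/0.997 ≈ 1.05246.
So π ≈ 5.2457%.

5.246%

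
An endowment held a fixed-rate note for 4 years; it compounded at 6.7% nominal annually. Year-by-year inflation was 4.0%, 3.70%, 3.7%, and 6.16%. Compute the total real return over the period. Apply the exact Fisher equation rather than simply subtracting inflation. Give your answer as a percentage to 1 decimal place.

Cumulative inflation factor: 1.040 × 1.0370 × 1.037 × 1.0616 ≈ 1.18728.
Nominal growth factor: 1.29616. Real growth factor = 1.29616 / 1.18728 ≈ 1.09171.
Total real return ≈ 9.1707%.

9.2%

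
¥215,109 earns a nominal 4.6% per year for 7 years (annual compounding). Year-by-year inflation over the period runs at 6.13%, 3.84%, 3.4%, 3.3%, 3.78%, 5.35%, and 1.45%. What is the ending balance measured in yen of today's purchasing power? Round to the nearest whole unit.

Nominal value at maturity: ¥215,109 × (1 + 4.6%)^7 ≈ ¥294,700.
Price-level factor over 7 years: 1.0613 × 1.0384 × 1.034 × 1.033 × 1.0378 × 1.0535 × 1.0145 ≈ 1.3056415478.
The maturity value deflated by that factor is the answer in today's purchasing power.

¥225,713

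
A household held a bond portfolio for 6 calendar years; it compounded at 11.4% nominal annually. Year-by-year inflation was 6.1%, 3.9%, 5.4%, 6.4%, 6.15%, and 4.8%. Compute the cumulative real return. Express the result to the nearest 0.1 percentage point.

Cumulative inflation factor: 1.061 × 1.039 × 1.054 × 1.064 × 1.0615 × 1.048 ≈ 1.37529.
Nominal growth factor: 1.91122. Real growth factor = 1.91122 / 1.37529 ≈ 1.38969.
Total real return ≈ 38.9686%.

39.0%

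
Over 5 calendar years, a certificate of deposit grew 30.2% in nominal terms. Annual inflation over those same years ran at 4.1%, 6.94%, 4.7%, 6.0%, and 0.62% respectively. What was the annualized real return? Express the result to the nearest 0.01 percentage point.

0.93%

Cumulative inflation factor: 1.041 × 1.0694 × 1.047 × 1.060 × 1.0062 ≈ 1.24316.
Nominal growth factor: 1.30200. Real growth factor = 1.30200 / 1.24316 ≈ 1.04733.
Annualized: 1.04733^(1/5) − 1 ≈ 0.00929.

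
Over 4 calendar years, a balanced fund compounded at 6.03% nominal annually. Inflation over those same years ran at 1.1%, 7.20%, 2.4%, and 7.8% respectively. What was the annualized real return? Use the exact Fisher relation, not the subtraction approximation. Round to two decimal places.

1.38%

Cumulative inflation factor: 1.011 × 1.0720 × 1.024 × 1.078 ≈ 1.19637.
Nominal growth factor: 1.26391. Real growth factor = 1.26391 / 1.19637 ≈ 1.05645.
Annualized: 1.05645^(1/4) − 1 ≈ 0.01382.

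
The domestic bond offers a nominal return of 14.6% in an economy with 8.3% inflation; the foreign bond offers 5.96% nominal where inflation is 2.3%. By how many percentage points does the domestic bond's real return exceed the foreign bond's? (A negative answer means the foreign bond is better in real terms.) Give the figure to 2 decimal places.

The domestic bond real return: 1.146/1.083 − 1 = 5.817%.
The foreign bond real return: 1.0596/1.023 − 1 = 3.578%.
Difference: 5.817 − 3.578 = 2.239 pp.

2.24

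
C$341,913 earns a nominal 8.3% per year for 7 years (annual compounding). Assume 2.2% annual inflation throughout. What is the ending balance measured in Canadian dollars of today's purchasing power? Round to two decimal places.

Nominal value at maturity: C$341,913 × (1 + 8.3%)^7 ≈ C$597,468.22.
Price-level factor over 7 years: (1 + 2.2%)^7 ≈ 1.1645449880.
The maturity value deflated by that factor is the answer in today's purchasing power.

C$513,048.64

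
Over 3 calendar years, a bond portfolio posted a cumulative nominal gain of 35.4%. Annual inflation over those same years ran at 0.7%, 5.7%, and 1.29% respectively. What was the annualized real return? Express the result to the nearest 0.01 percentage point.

7.89%

Cumulative inflation factor: 1.007 × 1.057 × 1.0129 ≈ 1.07813.
Nominal growth factor: 1.35400. Real growth factor = 1.35400 / 1.07813 ≈ 1.25588.
Annualized: 1.25588^(1/3) − 1 ≈ 0.07890.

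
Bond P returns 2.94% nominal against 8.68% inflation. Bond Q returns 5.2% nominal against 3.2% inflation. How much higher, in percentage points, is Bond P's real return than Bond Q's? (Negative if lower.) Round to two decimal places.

Bond P real return: 1.0294/1.0868 − 1 = -5.282%.
Bond Q real return: 1.052/1.032 − 1 = 1.938%.
Difference: -5.282 − 1.938 = -7.220 pp.

-7.22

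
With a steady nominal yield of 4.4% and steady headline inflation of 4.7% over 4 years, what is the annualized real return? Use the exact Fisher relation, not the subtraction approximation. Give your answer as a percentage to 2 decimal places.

-0.29%

With constant rates the annual real return is the same each year: (1+4.4%)/(1+4.7%) − 1 = -0.00287.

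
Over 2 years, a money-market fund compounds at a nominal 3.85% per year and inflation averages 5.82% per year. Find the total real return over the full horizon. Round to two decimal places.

The annual real rate is (1+3.85%)/(1+5.82%) − 1 = -1.8617%.
Compounded over 2 years: (1 + -0.018617)^2 − 1 ≈ -0.03689.

-3.69%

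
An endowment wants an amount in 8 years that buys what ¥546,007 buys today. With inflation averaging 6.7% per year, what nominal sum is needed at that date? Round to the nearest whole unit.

¥917,305

Cumulative price-level factor: (1+6.7%)^8 ≈ 1.6800234952.
Multiplying ¥546,007 by the price-level factor gives the future nominal sum.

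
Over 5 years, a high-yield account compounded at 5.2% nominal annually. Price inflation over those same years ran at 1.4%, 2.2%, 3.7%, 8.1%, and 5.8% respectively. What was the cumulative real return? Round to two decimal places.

4.83%

Cumulative inflation factor: 1.014 × 1.022 × 1.037 × 1.081 × 1.058 ≈ 1.22908.
Nominal growth factor: 1.28848. Real growth factor = 1.28848 / 1.22908 ≈ 1.04833.
Total real return ≈ 4.8334%.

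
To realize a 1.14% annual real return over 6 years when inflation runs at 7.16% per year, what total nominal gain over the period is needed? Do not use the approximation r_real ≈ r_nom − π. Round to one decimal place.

62.1%

Required annual nominal rate: (1+1.14%)(1+7.16%) − 1 = 8.381624%.
Cumulative over 6 years: (1 + 0.08381624)^6 − 1 ≈ 0.62082.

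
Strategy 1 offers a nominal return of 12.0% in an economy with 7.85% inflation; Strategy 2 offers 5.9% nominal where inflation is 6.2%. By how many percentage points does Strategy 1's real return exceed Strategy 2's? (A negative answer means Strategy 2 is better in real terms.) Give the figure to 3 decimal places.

4.130

Strategy 1 real return: 1.120/1.0785 − 1 = 3.8479%.
Strategy 2 real return: 1.059/1.062 − 1 = -0.2825%.
Difference: 3.8479 − (-0.2825) = 4.1304 pp.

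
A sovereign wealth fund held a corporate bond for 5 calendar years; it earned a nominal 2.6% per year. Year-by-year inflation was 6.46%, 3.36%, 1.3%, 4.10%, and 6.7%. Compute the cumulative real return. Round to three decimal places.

-8.172%

Cumulative inflation factor: 1.0646 × 1.0336 × 1.013 × 1.0410 × 1.067 ≈ 1.23812.
Nominal growth factor: 1.13694. Real growth factor = 1.13694 / 1.23812 ≈ 0.91828.
Total real return ≈ -8.1724%.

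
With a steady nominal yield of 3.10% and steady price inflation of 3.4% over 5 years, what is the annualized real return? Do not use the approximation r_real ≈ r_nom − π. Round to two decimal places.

With constant rates the annual real return is the same each year: (1+3.10%)/(1+3.4%) − 1 = -0.00290.

-0.29%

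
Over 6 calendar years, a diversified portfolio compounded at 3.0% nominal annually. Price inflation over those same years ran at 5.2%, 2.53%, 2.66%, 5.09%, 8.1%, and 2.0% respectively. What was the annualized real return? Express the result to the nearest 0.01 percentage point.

-1.19%

Cumulative inflation factor: 1.052 × 1.0253 × 1.0266 × 1.0509 × 1.081 × 1.020 ≈ 1.28308.
Nominal growth factor: 1.19405. Real growth factor = 1.19405 / 1.28308 ≈ 0.93061.
Annualized: 0.93061^(1/6) − 1 ≈ -0.01191.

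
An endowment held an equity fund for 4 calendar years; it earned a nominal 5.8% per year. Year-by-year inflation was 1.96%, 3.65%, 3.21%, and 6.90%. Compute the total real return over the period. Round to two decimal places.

Cumulative inflation factor: 1.0196 × 1.0365 × 1.0321 × 1.0690 ≈ 1.16600.
Nominal growth factor: 1.25298. Real growth factor = 1.25298 / 1.16600 ≈ 1.07459.
Total real return ≈ 7.4593%.

7.46%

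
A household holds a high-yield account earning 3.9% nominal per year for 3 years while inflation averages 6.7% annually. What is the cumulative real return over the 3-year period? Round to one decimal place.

-7.7%

The annual real rate is (1+3.9%)/(1+6.7%) − 1 = -2.6242%.
Compounded over 3 years: (1 + -0.026242)^3 − 1 ≈ -0.07668.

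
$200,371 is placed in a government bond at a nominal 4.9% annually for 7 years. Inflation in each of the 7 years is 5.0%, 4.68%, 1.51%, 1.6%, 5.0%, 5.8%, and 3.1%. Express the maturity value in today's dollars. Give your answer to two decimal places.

$215,711.90

Nominal value at maturity: $200,371 × (1 + 4.9%)^7 ≈ $280,067.87.
Price-level factor over 7 years: 1.050 × 1.0468 × 1.0151 × 1.016 × 1.050 × 1.058 × 1.031 ≈ 1.2983422228.
The maturity value deflated by that factor is the answer in today's purchasing power.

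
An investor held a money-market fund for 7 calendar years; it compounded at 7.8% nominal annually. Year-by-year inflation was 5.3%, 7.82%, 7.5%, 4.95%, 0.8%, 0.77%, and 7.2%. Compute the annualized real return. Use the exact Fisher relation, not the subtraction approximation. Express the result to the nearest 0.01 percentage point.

Cumulative inflation factor: 1.053 × 1.0782 × 1.075 × 1.0495 × 1.008 × 1.0077 × 1.072 ≈ 1.39478.
Nominal growth factor: 1.69173. Real growth factor = 1.69173 / 1.39478 ≈ 1.21290.
Annualized: 1.21290^(1/7) − 1 ≈ 0.02796.

2.80%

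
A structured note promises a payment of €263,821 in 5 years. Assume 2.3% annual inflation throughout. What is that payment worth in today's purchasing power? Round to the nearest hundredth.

Price-level factor over 5 years: (1 + 2.3%)^5 ≈ 1.1204130756.
Purchasing power today: €263,821 divided by that factor.

€235,467.62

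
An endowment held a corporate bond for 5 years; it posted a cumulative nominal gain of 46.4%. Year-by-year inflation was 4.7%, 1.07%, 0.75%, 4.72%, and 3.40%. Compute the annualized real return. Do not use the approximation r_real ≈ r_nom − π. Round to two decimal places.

Cumulative inflation factor: 1.047 × 1.0107 × 1.0075 × 1.0472 × 1.0340 ≈ 1.15442.
Nominal growth factor: 1.46400. Real growth factor = 1.46400 / 1.15442 ≈ 1.26817.
Annualized: 1.26817^(1/5) − 1 ≈ 0.04866.

4.87%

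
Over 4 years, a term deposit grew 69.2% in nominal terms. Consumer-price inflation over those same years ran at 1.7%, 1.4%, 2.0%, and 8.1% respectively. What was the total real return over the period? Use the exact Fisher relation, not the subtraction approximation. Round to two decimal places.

48.80%

Cumulative inflation factor: 1.017 × 1.014 × 1.020 × 1.081 ≈ 1.13706.
Nominal growth factor: 1.69200. Real growth factor = 1.69200 / 1.13706 ≈ 1.48804.
Total real return ≈ 48.8043%.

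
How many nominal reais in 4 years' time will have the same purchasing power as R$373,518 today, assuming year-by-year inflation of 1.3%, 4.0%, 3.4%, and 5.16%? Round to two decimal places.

R$427,883.40

Cumulative price-level factor: 1.013 × 1.040 × 1.034 × 1.0516 ≈ 1.1455496075.
The nominal amount required is R$373,518 scaled up by that factor.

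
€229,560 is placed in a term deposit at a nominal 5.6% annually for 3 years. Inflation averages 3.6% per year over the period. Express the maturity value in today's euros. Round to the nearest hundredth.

€243,113.29

Nominal value at maturity: €229,560 × (1 + 5.6%)^3 ≈ €270,326.09.
Price-level factor over 3 years: (1 + 3.6%)^3 = 1.111934656.
The maturity value deflated by that factor is the answer in today's purchasing power.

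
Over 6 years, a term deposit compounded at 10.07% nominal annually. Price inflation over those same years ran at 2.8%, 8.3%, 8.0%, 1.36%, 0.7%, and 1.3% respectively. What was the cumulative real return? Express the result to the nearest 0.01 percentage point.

43.04%

Cumulative inflation factor: 1.028 × 1.083 × 1.080 × 1.0136 × 1.007 × 1.013 ≈ 1.24323.
Nominal growth factor: 1.77834. Real growth factor = 1.77834 / 1.24323 ≈ 1.43042.
Total real return ≈ 43.0418%.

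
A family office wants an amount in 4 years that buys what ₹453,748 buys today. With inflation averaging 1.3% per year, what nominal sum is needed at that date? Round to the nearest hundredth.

Cumulative price-level factor: (1+1.3%)^4 ≈ 1.0530228166.
Multiplying ₹453,748 by the price-level factor gives the future nominal sum.

₹477,807.00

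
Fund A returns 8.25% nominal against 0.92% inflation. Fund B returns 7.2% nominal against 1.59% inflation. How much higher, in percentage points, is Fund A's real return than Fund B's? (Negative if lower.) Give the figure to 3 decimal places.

1.741

Fund A real return: 1.0825/1.0092 − 1 = 7.2632%.
Fund B real return: 1.072/1.0159 − 1 = 5.5222%.
Difference: 7.2632 − 5.5222 = 1.7410 pp.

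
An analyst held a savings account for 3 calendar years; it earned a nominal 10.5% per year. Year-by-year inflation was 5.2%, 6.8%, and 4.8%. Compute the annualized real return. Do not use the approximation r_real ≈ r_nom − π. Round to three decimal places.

Cumulative inflation factor: 1.052 × 1.068 × 1.048 ≈ 1.17747.
Nominal growth factor: 1.34923. Real growth factor = 1.34923 / 1.17747 ≈ 1.14588.
Annualized: 1.14588^(1/3) − 1 ≈ 0.04644.

4.644%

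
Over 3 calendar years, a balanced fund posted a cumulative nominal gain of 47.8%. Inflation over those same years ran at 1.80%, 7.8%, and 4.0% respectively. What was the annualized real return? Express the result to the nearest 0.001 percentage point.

Cumulative inflation factor: 1.0180 × 1.078 × 1.040 ≈ 1.14130.
Nominal growth factor: 1.47800. Real growth factor = 1.47800 / 1.14130 ≈ 1.29501.
Annualized: 1.29501^(1/3) − 1 ≈ 0.09000.

9.000%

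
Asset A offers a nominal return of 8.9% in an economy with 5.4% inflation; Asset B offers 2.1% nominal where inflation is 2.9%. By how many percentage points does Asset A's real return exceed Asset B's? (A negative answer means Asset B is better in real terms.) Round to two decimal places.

4.10

Asset A real return: 1.089/1.054 − 1 = 3.321%.
Asset B real return: 1.021/1.029 − 1 = -0.777%.
Difference: 3.321 − (-0.777) = 4.098 pp.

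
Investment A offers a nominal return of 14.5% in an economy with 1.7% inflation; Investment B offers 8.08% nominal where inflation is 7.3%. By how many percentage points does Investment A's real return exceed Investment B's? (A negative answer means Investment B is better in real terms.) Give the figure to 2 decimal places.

11.86

Investment A real return: 1.145/1.017 − 1 = 12.586%.
Investment B real return: 1.0808/1.073 − 1 = 0.727%.
Difference: 12.586 − 0.727 = 11.859 pp.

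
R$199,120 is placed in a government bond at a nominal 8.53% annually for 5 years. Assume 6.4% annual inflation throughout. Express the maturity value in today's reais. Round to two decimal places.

Nominal value at maturity: R$199,120 × (1 + 8.53%)^5 ≈ R$299,822.28.
Price-level factor over 5 years: (1 + 6.4%)^5 ≈ 1.3636663998.
The maturity value deflated by that factor is the answer in today's purchasing power.

R$219,864.83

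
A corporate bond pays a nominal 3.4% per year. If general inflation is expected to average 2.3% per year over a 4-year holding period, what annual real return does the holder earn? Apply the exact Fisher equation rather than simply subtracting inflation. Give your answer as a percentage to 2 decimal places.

1.08%

With constant rates the annual real return is the same each year: (1+3.4%)/(1+2.3%) − 1 = 0.01075.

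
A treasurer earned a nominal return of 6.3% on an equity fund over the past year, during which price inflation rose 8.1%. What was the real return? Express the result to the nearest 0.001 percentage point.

-1.665%

Real return via the Fisher equation: (1 + 6.3%)/(1 + 8.1%) − 1 = 1.063/1.081 − 1 ≈ -0.01665.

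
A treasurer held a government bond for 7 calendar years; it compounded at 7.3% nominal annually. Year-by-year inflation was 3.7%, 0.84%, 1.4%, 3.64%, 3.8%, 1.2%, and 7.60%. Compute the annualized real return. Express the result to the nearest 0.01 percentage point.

4.03%

Cumulative inflation factor: 1.037 × 1.0084 × 1.014 × 1.0364 × 1.038 × 1.012 × 1.0760 ≈ 1.24213.
Nominal growth factor: 1.63756. Real growth factor = 1.63756 / 1.24213 ≈ 1.31835.
Annualized: 1.31835^(1/7) − 1 ≈ 0.04027.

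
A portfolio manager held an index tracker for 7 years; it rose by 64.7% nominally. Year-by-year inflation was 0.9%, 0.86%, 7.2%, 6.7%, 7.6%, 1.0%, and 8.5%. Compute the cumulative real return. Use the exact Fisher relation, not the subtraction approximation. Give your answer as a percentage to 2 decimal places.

19.99%

Cumulative inflation factor: 1.009 × 1.0086 × 1.072 × 1.067 × 1.076 × 1.010 × 1.085 ≈ 1.37256.
Nominal growth factor: 1.64700. Real growth factor = 1.64700 / 1.37256 ≈ 1.19994.
Total real return ≈ 19.9944%.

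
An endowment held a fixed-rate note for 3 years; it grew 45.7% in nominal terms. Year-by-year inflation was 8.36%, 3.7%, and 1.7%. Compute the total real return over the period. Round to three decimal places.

27.494%

Cumulative inflation factor: 1.0836 × 1.037 × 1.017 ≈ 1.14280.
Nominal growth factor: 1.45700. Real growth factor = 1.45700 / 1.14280 ≈ 1.27494.
Total real return ≈ 27.4943%.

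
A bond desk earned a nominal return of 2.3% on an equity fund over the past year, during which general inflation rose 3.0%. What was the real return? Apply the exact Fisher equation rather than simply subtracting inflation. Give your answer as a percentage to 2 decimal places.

Real return via the Fisher equation: (1 + 2.3%)/(1 + 3.0%) − 1 = 1.023/1.030 − 1 ≈ -0.00680.

-0.68%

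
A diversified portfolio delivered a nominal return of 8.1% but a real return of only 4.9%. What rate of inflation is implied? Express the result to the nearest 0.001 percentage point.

From (1+r_nom) = (1+r_real)(1+π), we get 1+π = (1 + 8.1%)/(1 + 4.9%) = 1.081/1.049 ≈ 1.03051.
So π ≈ 3.0505%.

3.051%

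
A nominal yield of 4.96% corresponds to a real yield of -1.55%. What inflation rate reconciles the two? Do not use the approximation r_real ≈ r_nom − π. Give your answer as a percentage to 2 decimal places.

From (1+r_nom) = (1+r_real)(1+π), we get 1+π = (1 + 4.96%)/(1 − 1.55%) = 1.0496/0.9845 ≈ 1.06612.
So π ≈ 6.6125%.

6.61%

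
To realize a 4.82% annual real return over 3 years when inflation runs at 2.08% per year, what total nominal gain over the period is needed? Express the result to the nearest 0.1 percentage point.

Required annual nominal rate: (1+4.82%)(1+2.08%) − 1 = 7.000256%.
Cumulative over 3 years: (1 + 0.07000256)^3 − 1 ≈ 0.22505.

22.5%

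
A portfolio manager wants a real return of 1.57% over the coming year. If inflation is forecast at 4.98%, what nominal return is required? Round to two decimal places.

By the Fisher equation, 1 + r_nom = (1 + 1.57%)(1 + 4.98%) = 1.0157 × 1.0498 = 1.06628186.
So r_nom = 6.628186%.

6.63%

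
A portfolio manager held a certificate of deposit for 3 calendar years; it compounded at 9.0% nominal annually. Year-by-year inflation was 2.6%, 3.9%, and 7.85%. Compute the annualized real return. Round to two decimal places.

Cumulative inflation factor: 1.026 × 1.039 × 1.0785 ≈ 1.14970.
Nominal growth factor: 1.29503. Real growth factor = 1.29503 / 1.14970 ≈ 1.12641.
Annualized: 1.12641^(1/3) − 1 ≈ 0.04048.

4.05%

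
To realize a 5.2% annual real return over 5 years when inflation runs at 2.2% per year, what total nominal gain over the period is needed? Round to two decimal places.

43.66%

Required annual nominal rate: (1+5.2%)(1+2.2%) − 1 = 7.5144%.
Cumulative over 5 years: (1 + 0.075144)^5 − 1 ≈ 0.43659.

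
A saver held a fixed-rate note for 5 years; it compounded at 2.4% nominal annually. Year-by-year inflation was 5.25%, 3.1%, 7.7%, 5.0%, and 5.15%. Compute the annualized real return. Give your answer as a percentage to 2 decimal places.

Cumulative inflation factor: 1.0525 × 1.031 × 1.077 × 1.050 × 1.0515 ≈ 1.29031.
Nominal growth factor: 1.12590. Real growth factor = 1.12590 / 1.29031 ≈ 0.87258.
Annualized: 0.87258^(1/5) − 1 ≈ -0.02689.

-2.69%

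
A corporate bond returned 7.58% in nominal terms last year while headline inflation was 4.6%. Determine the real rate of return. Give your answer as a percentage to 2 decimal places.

2.85%

Real return via the Fisher equation: (1 + 7.58%)/(1 + 4.6%) − 1 = 1.0758/1.046 − 1 ≈ 0.02849.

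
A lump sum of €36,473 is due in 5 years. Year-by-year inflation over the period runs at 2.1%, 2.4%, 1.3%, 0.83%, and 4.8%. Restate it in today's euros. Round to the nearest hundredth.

Price-level factor over 5 years: 1.021 × 1.024 × 1.013 × 1.0083 × 1.048 ≈ 1.1191445752.
Purchasing power today: €36,473 divided by that factor.

€32,590.07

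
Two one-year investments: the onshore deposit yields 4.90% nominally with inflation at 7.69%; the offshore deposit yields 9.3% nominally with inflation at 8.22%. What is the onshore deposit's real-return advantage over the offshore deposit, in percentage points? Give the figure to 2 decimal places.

-3.59

The onshore deposit real return: 1.0490/1.0769 − 1 = -2.591%.
The offshore deposit real return: 1.093/1.0822 − 1 = 0.998%.
Difference: -2.591 − 0.998 = -3.589 pp.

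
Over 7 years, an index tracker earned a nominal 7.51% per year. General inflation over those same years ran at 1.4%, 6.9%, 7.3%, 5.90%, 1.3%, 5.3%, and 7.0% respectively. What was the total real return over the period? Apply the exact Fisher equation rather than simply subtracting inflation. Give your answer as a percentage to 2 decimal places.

18.09%

Cumulative inflation factor: 1.014 × 1.069 × 1.073 × 1.0590 × 1.013 × 1.053 × 1.070 ≈ 1.40583.
Nominal growth factor: 1.66013. Real growth factor = 1.66013 / 1.40583 ≈ 1.18089.
Total real return ≈ 18.0889%.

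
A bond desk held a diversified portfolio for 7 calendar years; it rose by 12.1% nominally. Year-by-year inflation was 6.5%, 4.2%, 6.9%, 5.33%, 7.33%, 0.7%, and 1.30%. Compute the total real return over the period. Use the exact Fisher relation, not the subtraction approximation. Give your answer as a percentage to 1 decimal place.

-18.1%

Cumulative inflation factor: 1.065 × 1.042 × 1.069 × 1.0533 × 1.0733 × 1.007 × 1.0130 ≈ 1.36807.
Nominal growth factor: 1.12100. Real growth factor = 1.12100 / 1.36807 ≈ 0.81940.
Total real return ≈ -18.0595%.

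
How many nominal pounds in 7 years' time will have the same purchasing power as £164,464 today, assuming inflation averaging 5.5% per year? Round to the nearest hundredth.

Cumulative price-level factor: (1+5.5%)^7 ≈ 1.4546791611.
The nominal amount required is £164,464 scaled up by that factor.

£239,242.35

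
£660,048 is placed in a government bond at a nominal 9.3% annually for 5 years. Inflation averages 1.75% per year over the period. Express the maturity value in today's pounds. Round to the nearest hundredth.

Nominal value at maturity: £660,048 × (1 + 9.3%)^5 ≈ £1,029,618.48.
Price-level factor over 5 years: (1 + 1.75%)^5 ≈ 1.0906165643.
Dividing the nominal maturity value by the price-level factor gives the value in today's money.

£944,070.09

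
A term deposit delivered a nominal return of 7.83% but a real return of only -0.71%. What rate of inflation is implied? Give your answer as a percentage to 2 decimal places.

From (1+r_nom) = (1+r_real)(1+π), we get 1+π = (1 + 7.83%)/(1 − 0.71%) = 1.0783/0.9929 ≈ 1.08601.
So π ≈ 8.6011%.

8.60%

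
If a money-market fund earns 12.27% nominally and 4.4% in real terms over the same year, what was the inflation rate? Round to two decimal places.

From (1+r_nom) = (1+r_real)(1+π), we get 1+π = (1 + 12.27%)/(1 + 4.4%) = 1.1227/1.044 ≈ 1.07538.
So π ≈ 7.5383%.

7.54%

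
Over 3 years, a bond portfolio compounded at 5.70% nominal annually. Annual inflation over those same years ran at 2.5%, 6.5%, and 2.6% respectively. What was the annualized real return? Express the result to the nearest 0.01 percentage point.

Cumulative inflation factor: 1.025 × 1.065 × 1.026 ≈ 1.12001.
Nominal growth factor: 1.18093. Real growth factor = 1.18093 / 1.12001 ≈ 1.05440.
Annualized: 1.05440^(1/3) − 1 ≈ 0.01781.

1.78%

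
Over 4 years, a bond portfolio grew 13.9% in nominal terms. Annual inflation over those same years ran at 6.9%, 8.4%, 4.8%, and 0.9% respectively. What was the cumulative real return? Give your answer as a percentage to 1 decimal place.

Cumulative inflation factor: 1.069 × 1.084 × 1.048 × 1.009 ≈ 1.22535.
Nominal growth factor: 1.13900. Real growth factor = 1.13900 / 1.22535 ≈ 0.92953.
Total real return ≈ -7.0468%.

-7.0%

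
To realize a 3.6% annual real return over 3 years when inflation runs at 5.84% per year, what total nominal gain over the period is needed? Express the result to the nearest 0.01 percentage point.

31.83%

Required annual nominal rate: (1+3.6%)(1+5.84%) − 1 = 9.65024%.
Cumulative over 3 years: (1 + 0.0965024)^3 − 1 ≈ 0.31834.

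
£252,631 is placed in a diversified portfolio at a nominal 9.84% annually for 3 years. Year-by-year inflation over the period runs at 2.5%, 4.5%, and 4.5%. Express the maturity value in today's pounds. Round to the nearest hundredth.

Nominal value at maturity: £252,631 × (1 + 9.84%)^3 ≈ £334,786.71.
Price-level factor over 3 years: 1.025 × 1.045 × 1.045 = 1.119325625.
Dividing the nominal maturity value by the price-level factor gives the value in today's money.

£299,096.80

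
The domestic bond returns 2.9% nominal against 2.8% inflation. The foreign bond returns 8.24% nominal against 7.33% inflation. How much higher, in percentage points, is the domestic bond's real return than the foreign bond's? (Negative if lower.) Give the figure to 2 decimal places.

The domestic bond real return: 1.029/1.028 − 1 = 0.097%.
The foreign bond real return: 1.0824/1.0733 − 1 = 0.848%.
Difference: 0.097 − 0.848 = -0.751 pp.

-0.75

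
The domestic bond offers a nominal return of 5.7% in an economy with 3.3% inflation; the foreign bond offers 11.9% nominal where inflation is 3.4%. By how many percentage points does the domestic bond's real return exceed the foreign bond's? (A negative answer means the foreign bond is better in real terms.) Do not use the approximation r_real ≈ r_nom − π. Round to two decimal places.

-5.90

The domestic bond real return: 1.057/1.033 − 1 = 2.323%.
The foreign bond real return: 1.119/1.034 − 1 = 8.221%.
Difference: 2.323 − 8.221 = -5.898 pp.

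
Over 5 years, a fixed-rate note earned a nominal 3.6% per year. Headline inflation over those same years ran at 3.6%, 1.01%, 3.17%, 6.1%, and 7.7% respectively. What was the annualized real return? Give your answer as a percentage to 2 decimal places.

Cumulative inflation factor: 1.036 × 1.0101 × 1.0317 × 1.061 × 1.077 ≈ 1.23370.
Nominal growth factor: 1.19344. Real growth factor = 1.19344 / 1.23370 ≈ 0.96736.
Annualized: 0.96736^(1/5) − 1 ≈ -0.00661.

-0.66%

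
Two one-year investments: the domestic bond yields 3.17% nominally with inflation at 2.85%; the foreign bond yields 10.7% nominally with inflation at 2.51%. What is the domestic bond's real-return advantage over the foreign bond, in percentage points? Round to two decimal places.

-7.68

The domestic bond real return: 1.0317/1.0285 − 1 = 0.311%.
The foreign bond real return: 1.107/1.0251 − 1 = 7.989%.
Difference: 0.311 − 7.989 = -7.678 pp.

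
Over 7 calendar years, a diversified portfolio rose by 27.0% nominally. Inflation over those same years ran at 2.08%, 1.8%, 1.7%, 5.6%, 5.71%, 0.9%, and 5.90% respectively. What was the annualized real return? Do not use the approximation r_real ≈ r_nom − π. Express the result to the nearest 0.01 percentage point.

Cumulative inflation factor: 1.0208 × 1.018 × 1.017 × 1.056 × 1.0571 × 1.009 × 1.0590 ≈ 1.26060.
Nominal growth factor: 1.27000. Real growth factor = 1.27000 / 1.26060 ≈ 1.00746.
Annualized: 1.00746^(1/7) − 1 ≈ 0.00106.

0.11%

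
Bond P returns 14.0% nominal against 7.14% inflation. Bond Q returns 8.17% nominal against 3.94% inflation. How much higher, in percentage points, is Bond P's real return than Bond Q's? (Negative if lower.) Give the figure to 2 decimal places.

Bond P real return: 1.140/1.0714 − 1 = 6.403%.
Bond Q real return: 1.0817/1.0394 − 1 = 4.070%.
Difference: 6.403 − 4.070 = 2.333 pp.

2.33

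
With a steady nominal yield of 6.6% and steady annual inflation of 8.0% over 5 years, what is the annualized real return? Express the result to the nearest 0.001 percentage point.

With constant rates the annual real return is the same each year: (1+6.6%)/(1+8.0%) − 1 = -0.01296.

-1.296%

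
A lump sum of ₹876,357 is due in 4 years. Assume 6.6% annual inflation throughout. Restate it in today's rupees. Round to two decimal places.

Price-level factor over 4 years: (1 + 6.6%)^4 ≈ 1.2913049587.
Purchasing power today: ₹876,357 divided by that factor.

₹678,659.98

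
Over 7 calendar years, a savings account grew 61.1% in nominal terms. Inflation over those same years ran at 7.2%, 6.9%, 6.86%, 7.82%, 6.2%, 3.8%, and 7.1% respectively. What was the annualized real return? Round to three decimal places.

0.471%

Cumulative inflation factor: 1.072 × 1.069 × 1.0686 × 1.0782 × 1.062 × 1.038 × 1.071 ≈ 1.55883.
Nominal growth factor: 1.61100. Real growth factor = 1.61100 / 1.55883 ≈ 1.03347.
Annualized: 1.03347^(1/7) − 1 ≈ 0.00471.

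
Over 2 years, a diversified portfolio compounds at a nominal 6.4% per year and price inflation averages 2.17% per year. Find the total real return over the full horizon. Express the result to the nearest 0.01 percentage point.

The annual real rate is (1+6.4%)/(1+2.17%) − 1 = 4.1402%.
Compounded over 2 years: (1 + 0.041402)^2 − 1 ≈ 0.08452.

8.45%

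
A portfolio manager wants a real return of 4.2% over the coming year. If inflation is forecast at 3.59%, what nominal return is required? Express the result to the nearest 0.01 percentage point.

7.94%

By the Fisher equation, 1 + r_nom = (1 + 4.2%)(1 + 3.59%) = 1.042 × 1.0359 = 1.0794078.
So r_nom = 7.94078%.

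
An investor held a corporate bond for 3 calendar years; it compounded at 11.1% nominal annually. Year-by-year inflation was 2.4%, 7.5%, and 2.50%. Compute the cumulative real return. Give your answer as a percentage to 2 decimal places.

21.54%

Cumulative inflation factor: 1.024 × 1.075 × 1.0250 ≈ 1.12832.
Nominal growth factor: 1.37133. Real growth factor = 1.37133 / 1.12832 ≈ 1.21537.
Total real return ≈ 21.5374%.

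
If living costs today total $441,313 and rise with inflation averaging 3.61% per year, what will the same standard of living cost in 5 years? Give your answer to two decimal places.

$526,932.63

Cumulative price-level factor: (1+3.61%)^5 ≈ 1.1940111119.
The nominal amount required is $441,313 scaled up by that factor.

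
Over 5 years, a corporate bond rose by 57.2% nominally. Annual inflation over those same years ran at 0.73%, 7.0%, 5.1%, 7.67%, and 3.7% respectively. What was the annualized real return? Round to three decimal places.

Cumulative inflation factor: 1.0073 × 1.070 × 1.051 × 1.0767 × 1.037 ≈ 1.26479.
Nominal growth factor: 1.57200. Real growth factor = 1.57200 / 1.26479 ≈ 1.24289.
Annualized: 1.24289^(1/5) − 1 ≈ 0.04445.

4.445%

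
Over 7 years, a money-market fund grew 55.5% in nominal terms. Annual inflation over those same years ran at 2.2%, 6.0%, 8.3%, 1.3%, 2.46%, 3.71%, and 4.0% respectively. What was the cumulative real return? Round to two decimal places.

Cumulative inflation factor: 1.022 × 1.060 × 1.083 × 1.013 × 1.0246 × 1.0371 × 1.040 ≈ 1.31342.
Nominal growth factor: 1.55500. Real growth factor = 1.55500 / 1.31342 ≈ 1.18393.
Total real return ≈ 18.3934%.

18.39%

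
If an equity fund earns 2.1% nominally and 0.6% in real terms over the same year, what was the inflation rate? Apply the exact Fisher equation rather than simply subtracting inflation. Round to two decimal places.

1.49%

From (1+r_nom) = (1+r_real)(1+π), we get 1+π = (1 + 2.1%)/(1 + 0.6%) = 1.021/1.006 ≈ 1.01491.
So π ≈ 1.4911%.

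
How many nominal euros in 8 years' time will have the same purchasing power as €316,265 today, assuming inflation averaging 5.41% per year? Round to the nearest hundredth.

€482,065.04

Cumulative price-level factor: (1+5.41%)^8 ≈ 1.5242440439.
The nominal amount required is €316,265 scaled up by that factor.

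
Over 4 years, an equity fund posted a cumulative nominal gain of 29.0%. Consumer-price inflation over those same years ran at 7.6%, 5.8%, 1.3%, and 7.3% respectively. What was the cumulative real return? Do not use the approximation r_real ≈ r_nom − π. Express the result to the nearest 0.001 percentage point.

Cumulative inflation factor: 1.076 × 1.058 × 1.013 × 1.073 ≈ 1.23739.
Nominal growth factor: 1.29000. Real growth factor = 1.29000 / 1.23739 ≈ 1.04252.
Total real return ≈ 4.2516%.

4.252%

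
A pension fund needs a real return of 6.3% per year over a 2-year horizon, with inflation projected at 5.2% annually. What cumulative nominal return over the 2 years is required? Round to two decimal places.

Required annual nominal rate: (1+6.3%)(1+5.2%) − 1 = 11.8276%.
Cumulative over 2 years: (1 + 0.118276)^2 − 1 ≈ 0.25054.

25.05%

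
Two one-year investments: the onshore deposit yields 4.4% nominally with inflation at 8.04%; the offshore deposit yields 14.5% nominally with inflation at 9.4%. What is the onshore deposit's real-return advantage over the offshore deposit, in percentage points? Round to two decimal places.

The onshore deposit real return: 1.044/1.0804 − 1 = -3.369%.
The offshore deposit real return: 1.145/1.094 − 1 = 4.662%.
Difference: -3.369 − 4.662 = -8.031 pp.

-8.03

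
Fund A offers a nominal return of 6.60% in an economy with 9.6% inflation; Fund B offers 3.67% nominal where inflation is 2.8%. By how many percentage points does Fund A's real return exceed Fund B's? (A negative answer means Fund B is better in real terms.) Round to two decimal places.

-3.58

Fund A real return: 1.0660/1.096 − 1 = -2.737%.
Fund B real return: 1.0367/1.028 − 1 = 0.846%.
Difference: -2.737 − 0.846 = -3.583 pp.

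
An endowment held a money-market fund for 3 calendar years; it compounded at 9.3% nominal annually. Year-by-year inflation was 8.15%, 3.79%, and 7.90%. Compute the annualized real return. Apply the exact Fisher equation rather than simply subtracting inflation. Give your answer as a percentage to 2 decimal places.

Cumulative inflation factor: 1.0815 × 1.0379 × 1.0790 ≈ 1.21117.
Nominal growth factor: 1.30575. Real growth factor = 1.30575 / 1.21117 ≈ 1.07809.
Annualized: 1.07809^(1/3) − 1 ≈ 0.02538.

2.54%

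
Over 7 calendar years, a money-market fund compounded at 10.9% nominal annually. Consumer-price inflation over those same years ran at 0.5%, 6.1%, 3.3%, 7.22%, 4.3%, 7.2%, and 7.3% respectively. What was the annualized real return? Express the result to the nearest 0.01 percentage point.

5.51%

Cumulative inflation factor: 1.005 × 1.061 × 1.033 × 1.0722 × 1.043 × 1.072 × 1.073 ≈ 1.41689.
Nominal growth factor: 2.06310. Real growth factor = 2.06310 / 1.41689 ≈ 1.45608.
Annualized: 1.45608^(1/7) − 1 ≈ 0.05514.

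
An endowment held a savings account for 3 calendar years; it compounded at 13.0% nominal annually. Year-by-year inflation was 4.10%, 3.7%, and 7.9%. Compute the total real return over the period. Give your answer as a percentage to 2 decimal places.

23.88%

Cumulative inflation factor: 1.0410 × 1.037 × 1.079 ≈ 1.16480.
Nominal growth factor: 1.44290. Real growth factor = 1.44290 / 1.16480 ≈ 1.23875.
Total real return ≈ 23.8752%.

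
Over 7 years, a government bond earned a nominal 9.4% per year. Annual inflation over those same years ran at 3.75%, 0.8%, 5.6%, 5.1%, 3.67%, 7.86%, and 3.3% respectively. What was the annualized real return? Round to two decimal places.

Cumulative inflation factor: 1.0375 × 1.008 × 1.056 × 1.051 × 1.0367 × 1.0786 × 1.033 ≈ 1.34069.
Nominal growth factor: 1.87552. Real growth factor = 1.87552 / 1.34069 ≈ 1.39892.
Annualized: 1.39892^(1/7) − 1 ≈ 0.04913.

4.91%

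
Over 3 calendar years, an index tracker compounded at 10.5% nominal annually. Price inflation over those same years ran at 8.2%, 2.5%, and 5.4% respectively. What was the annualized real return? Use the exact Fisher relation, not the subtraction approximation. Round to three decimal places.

Cumulative inflation factor: 1.082 × 1.025 × 1.054 ≈ 1.16894.
Nominal growth factor: 1.34923. Real growth factor = 1.34923 / 1.16894 ≈ 1.15424.
Annualized: 1.15424^(1/3) − 1 ≈ 0.04897.

4.897%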